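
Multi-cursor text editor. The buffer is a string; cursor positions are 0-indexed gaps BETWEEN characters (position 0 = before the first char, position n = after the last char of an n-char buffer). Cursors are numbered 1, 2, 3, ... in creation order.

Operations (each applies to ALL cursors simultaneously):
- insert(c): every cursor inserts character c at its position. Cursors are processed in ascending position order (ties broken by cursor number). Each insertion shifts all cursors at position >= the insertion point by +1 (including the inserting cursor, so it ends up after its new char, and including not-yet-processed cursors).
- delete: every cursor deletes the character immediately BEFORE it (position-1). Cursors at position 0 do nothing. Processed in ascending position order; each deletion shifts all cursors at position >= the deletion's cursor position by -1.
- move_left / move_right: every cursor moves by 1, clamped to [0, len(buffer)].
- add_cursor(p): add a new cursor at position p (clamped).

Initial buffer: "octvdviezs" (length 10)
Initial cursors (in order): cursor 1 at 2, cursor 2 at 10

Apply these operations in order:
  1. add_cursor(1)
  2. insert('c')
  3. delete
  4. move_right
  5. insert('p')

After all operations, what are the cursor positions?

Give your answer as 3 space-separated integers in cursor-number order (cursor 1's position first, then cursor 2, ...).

After op 1 (add_cursor(1)): buffer="octvdviezs" (len 10), cursors c3@1 c1@2 c2@10, authorship ..........
After op 2 (insert('c')): buffer="occctvdviezsc" (len 13), cursors c3@2 c1@4 c2@13, authorship .3.1........2
After op 3 (delete): buffer="octvdviezs" (len 10), cursors c3@1 c1@2 c2@10, authorship ..........
After op 4 (move_right): buffer="octvdviezs" (len 10), cursors c3@2 c1@3 c2@10, authorship ..........
After op 5 (insert('p')): buffer="ocptpvdviezsp" (len 13), cursors c3@3 c1@5 c2@13, authorship ..3.1.......2

Answer: 5 13 3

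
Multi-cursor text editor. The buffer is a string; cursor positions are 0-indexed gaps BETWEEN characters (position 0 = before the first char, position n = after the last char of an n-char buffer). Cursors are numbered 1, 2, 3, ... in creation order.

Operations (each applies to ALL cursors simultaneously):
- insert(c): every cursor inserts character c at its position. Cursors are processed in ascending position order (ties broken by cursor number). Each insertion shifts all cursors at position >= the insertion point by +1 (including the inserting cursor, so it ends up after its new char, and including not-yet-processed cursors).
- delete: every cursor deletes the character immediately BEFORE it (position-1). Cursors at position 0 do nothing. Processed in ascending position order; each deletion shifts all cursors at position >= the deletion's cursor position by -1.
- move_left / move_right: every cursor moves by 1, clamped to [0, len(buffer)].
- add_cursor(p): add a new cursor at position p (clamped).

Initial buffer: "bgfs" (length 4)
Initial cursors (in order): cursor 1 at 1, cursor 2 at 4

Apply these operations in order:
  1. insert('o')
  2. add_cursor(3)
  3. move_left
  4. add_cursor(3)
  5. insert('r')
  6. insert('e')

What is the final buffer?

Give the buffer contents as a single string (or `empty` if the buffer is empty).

After op 1 (insert('o')): buffer="bogfso" (len 6), cursors c1@2 c2@6, authorship .1...2
After op 2 (add_cursor(3)): buffer="bogfso" (len 6), cursors c1@2 c3@3 c2@6, authorship .1...2
After op 3 (move_left): buffer="bogfso" (len 6), cursors c1@1 c3@2 c2@5, authorship .1...2
After op 4 (add_cursor(3)): buffer="bogfso" (len 6), cursors c1@1 c3@2 c4@3 c2@5, authorship .1...2
After op 5 (insert('r')): buffer="brorgrfsro" (len 10), cursors c1@2 c3@4 c4@6 c2@9, authorship .113.4..22
After op 6 (insert('e')): buffer="breoregrefsreo" (len 14), cursors c1@3 c3@6 c4@9 c2@13, authorship .11133.44..222

Answer: breoregrefsreo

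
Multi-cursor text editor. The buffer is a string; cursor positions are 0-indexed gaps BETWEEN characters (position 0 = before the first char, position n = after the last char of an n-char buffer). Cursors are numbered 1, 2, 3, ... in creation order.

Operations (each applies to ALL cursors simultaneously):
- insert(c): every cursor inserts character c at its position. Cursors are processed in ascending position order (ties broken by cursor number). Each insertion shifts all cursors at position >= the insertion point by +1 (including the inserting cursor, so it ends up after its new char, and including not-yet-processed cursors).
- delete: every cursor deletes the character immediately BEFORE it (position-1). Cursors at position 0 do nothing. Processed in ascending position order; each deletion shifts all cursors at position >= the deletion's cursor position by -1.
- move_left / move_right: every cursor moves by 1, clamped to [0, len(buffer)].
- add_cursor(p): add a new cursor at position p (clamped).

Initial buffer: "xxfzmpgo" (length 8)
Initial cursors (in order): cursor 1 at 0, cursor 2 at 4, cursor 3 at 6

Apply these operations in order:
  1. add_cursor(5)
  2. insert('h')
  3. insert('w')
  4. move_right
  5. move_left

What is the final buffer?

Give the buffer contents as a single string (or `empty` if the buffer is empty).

Answer: hwxxfzhwmhwphwgo

Derivation:
After op 1 (add_cursor(5)): buffer="xxfzmpgo" (len 8), cursors c1@0 c2@4 c4@5 c3@6, authorship ........
After op 2 (insert('h')): buffer="hxxfzhmhphgo" (len 12), cursors c1@1 c2@6 c4@8 c3@10, authorship 1....2.4.3..
After op 3 (insert('w')): buffer="hwxxfzhwmhwphwgo" (len 16), cursors c1@2 c2@8 c4@11 c3@14, authorship 11....22.44.33..
After op 4 (move_right): buffer="hwxxfzhwmhwphwgo" (len 16), cursors c1@3 c2@9 c4@12 c3@15, authorship 11....22.44.33..
After op 5 (move_left): buffer="hwxxfzhwmhwphwgo" (len 16), cursors c1@2 c2@8 c4@11 c3@14, authorship 11....22.44.33..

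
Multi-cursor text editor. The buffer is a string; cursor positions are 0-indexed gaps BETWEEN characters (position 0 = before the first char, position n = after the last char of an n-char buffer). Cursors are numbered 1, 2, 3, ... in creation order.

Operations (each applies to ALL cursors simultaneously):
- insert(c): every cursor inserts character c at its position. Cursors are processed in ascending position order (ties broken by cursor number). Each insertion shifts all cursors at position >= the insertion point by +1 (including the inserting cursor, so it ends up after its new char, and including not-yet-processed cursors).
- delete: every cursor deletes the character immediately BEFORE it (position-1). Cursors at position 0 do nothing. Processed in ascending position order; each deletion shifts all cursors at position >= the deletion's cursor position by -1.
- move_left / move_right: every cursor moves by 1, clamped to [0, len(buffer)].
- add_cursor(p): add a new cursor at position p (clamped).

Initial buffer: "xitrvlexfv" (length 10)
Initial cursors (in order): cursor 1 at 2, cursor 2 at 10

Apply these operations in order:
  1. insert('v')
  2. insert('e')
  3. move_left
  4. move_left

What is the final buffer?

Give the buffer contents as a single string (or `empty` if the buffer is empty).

After op 1 (insert('v')): buffer="xivtrvlexfvv" (len 12), cursors c1@3 c2@12, authorship ..1........2
After op 2 (insert('e')): buffer="xivetrvlexfvve" (len 14), cursors c1@4 c2@14, authorship ..11........22
After op 3 (move_left): buffer="xivetrvlexfvve" (len 14), cursors c1@3 c2@13, authorship ..11........22
After op 4 (move_left): buffer="xivetrvlexfvve" (len 14), cursors c1@2 c2@12, authorship ..11........22

Answer: xivetrvlexfvve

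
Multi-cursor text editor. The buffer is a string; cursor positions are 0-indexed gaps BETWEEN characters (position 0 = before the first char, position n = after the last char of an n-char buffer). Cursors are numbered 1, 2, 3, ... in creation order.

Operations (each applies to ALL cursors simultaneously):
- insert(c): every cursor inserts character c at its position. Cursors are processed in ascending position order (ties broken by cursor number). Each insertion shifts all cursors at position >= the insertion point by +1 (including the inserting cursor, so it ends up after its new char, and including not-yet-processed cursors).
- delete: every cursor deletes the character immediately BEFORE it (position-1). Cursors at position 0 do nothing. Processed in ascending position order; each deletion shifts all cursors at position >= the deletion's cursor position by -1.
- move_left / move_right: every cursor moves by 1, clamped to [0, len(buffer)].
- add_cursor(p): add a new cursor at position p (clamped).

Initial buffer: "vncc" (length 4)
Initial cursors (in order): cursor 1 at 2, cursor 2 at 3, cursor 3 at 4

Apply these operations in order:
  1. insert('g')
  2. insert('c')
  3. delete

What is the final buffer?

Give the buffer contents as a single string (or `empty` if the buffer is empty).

After op 1 (insert('g')): buffer="vngcgcg" (len 7), cursors c1@3 c2@5 c3@7, authorship ..1.2.3
After op 2 (insert('c')): buffer="vngccgccgc" (len 10), cursors c1@4 c2@7 c3@10, authorship ..11.22.33
After op 3 (delete): buffer="vngcgcg" (len 7), cursors c1@3 c2@5 c3@7, authorship ..1.2.3

Answer: vngcgcg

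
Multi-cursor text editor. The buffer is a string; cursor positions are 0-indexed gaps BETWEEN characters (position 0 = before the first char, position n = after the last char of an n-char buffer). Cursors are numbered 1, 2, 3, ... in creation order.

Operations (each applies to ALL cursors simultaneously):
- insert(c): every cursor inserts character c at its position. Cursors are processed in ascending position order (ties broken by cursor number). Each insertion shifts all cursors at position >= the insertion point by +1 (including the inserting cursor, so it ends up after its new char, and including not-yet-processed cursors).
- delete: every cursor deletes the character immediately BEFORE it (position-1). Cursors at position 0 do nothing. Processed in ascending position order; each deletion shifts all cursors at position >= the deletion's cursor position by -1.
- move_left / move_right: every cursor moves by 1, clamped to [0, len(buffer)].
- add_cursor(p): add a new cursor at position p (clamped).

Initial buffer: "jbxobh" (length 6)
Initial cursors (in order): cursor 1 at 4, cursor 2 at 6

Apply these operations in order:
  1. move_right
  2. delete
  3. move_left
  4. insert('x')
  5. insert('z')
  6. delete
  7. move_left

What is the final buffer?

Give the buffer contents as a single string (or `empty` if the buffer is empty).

Answer: jbxxxo

Derivation:
After op 1 (move_right): buffer="jbxobh" (len 6), cursors c1@5 c2@6, authorship ......
After op 2 (delete): buffer="jbxo" (len 4), cursors c1@4 c2@4, authorship ....
After op 3 (move_left): buffer="jbxo" (len 4), cursors c1@3 c2@3, authorship ....
After op 4 (insert('x')): buffer="jbxxxo" (len 6), cursors c1@5 c2@5, authorship ...12.
After op 5 (insert('z')): buffer="jbxxxzzo" (len 8), cursors c1@7 c2@7, authorship ...1212.
After op 6 (delete): buffer="jbxxxo" (len 6), cursors c1@5 c2@5, authorship ...12.
After op 7 (move_left): buffer="jbxxxo" (len 6), cursors c1@4 c2@4, authorship ...12.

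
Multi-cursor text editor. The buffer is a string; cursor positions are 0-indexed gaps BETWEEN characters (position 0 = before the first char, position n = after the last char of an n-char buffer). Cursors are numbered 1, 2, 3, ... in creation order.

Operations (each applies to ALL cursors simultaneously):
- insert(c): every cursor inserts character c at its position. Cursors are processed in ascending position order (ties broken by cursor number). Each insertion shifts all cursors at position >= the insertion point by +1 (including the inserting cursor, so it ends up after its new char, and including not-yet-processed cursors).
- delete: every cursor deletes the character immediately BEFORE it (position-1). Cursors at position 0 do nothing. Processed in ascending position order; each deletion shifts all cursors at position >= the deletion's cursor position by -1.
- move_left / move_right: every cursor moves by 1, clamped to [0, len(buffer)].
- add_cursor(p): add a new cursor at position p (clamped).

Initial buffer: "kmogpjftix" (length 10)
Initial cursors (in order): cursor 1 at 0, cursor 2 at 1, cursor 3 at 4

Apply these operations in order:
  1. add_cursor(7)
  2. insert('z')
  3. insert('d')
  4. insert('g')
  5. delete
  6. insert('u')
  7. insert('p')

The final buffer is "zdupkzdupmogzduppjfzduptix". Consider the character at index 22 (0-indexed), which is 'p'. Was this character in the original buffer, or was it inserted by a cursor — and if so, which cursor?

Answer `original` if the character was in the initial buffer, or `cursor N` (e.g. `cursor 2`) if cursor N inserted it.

Answer: cursor 4

Derivation:
After op 1 (add_cursor(7)): buffer="kmogpjftix" (len 10), cursors c1@0 c2@1 c3@4 c4@7, authorship ..........
After op 2 (insert('z')): buffer="zkzmogzpjfztix" (len 14), cursors c1@1 c2@3 c3@7 c4@11, authorship 1.2...3...4...
After op 3 (insert('d')): buffer="zdkzdmogzdpjfzdtix" (len 18), cursors c1@2 c2@5 c3@10 c4@15, authorship 11.22...33...44...
After op 4 (insert('g')): buffer="zdgkzdgmogzdgpjfzdgtix" (len 22), cursors c1@3 c2@7 c3@13 c4@19, authorship 111.222...333...444...
After op 5 (delete): buffer="zdkzdmogzdpjfzdtix" (len 18), cursors c1@2 c2@5 c3@10 c4@15, authorship 11.22...33...44...
After op 6 (insert('u')): buffer="zdukzdumogzdupjfzdutix" (len 22), cursors c1@3 c2@7 c3@13 c4@19, authorship 111.222...333...444...
After op 7 (insert('p')): buffer="zdupkzdupmogzduppjfzduptix" (len 26), cursors c1@4 c2@9 c3@16 c4@23, authorship 1111.2222...3333...4444...
Authorship (.=original, N=cursor N): 1 1 1 1 . 2 2 2 2 . . . 3 3 3 3 . . . 4 4 4 4 . . .
Index 22: author = 4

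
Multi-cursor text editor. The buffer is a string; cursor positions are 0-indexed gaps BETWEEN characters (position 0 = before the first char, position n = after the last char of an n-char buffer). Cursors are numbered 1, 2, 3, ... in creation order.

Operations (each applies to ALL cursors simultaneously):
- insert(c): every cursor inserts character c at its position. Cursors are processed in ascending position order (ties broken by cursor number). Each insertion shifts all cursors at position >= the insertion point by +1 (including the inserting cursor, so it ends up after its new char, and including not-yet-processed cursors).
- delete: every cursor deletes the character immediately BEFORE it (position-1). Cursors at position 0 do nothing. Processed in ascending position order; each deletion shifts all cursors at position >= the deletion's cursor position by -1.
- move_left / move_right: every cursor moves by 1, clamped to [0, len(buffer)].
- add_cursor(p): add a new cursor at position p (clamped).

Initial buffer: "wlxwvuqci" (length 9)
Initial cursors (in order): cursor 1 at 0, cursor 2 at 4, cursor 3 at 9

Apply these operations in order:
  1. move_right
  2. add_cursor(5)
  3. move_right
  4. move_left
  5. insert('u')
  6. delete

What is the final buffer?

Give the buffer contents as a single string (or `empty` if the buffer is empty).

Answer: wlxwvuqci

Derivation:
After op 1 (move_right): buffer="wlxwvuqci" (len 9), cursors c1@1 c2@5 c3@9, authorship .........
After op 2 (add_cursor(5)): buffer="wlxwvuqci" (len 9), cursors c1@1 c2@5 c4@5 c3@9, authorship .........
After op 3 (move_right): buffer="wlxwvuqci" (len 9), cursors c1@2 c2@6 c4@6 c3@9, authorship .........
After op 4 (move_left): buffer="wlxwvuqci" (len 9), cursors c1@1 c2@5 c4@5 c3@8, authorship .........
After op 5 (insert('u')): buffer="wulxwvuuuqcui" (len 13), cursors c1@2 c2@8 c4@8 c3@12, authorship .1....24...3.
After op 6 (delete): buffer="wlxwvuqci" (len 9), cursors c1@1 c2@5 c4@5 c3@8, authorship .........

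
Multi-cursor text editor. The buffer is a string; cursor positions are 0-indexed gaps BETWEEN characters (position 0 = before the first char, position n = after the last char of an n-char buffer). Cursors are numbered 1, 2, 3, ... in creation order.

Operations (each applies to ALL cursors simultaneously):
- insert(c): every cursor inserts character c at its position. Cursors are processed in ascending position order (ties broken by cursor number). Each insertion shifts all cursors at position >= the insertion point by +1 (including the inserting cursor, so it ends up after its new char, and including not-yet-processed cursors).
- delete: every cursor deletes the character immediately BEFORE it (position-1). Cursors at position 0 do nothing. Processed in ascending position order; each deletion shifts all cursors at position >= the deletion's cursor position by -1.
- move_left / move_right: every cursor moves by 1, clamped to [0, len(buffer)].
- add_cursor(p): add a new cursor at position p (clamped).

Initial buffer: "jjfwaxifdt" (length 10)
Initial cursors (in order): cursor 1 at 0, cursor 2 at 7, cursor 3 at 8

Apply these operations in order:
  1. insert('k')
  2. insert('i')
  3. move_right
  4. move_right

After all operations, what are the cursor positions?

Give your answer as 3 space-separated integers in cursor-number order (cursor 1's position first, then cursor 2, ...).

After op 1 (insert('k')): buffer="kjjfwaxikfkdt" (len 13), cursors c1@1 c2@9 c3@11, authorship 1.......2.3..
After op 2 (insert('i')): buffer="kijjfwaxikifkidt" (len 16), cursors c1@2 c2@11 c3@14, authorship 11.......22.33..
After op 3 (move_right): buffer="kijjfwaxikifkidt" (len 16), cursors c1@3 c2@12 c3@15, authorship 11.......22.33..
After op 4 (move_right): buffer="kijjfwaxikifkidt" (len 16), cursors c1@4 c2@13 c3@16, authorship 11.......22.33..

Answer: 4 13 16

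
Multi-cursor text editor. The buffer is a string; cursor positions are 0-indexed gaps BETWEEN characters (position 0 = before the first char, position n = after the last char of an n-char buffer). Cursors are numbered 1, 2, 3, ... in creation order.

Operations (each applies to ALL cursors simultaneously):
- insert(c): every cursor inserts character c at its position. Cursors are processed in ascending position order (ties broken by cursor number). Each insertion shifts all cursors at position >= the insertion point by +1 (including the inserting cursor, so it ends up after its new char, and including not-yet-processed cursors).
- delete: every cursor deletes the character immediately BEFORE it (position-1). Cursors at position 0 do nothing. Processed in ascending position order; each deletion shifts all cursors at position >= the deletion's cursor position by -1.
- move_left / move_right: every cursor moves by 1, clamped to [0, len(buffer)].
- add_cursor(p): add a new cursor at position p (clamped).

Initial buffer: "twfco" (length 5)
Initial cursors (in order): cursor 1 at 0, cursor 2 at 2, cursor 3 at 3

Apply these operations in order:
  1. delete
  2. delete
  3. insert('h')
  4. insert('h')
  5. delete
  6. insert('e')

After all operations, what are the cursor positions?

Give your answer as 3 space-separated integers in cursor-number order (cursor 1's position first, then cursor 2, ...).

Answer: 6 6 6

Derivation:
After op 1 (delete): buffer="tco" (len 3), cursors c1@0 c2@1 c3@1, authorship ...
After op 2 (delete): buffer="co" (len 2), cursors c1@0 c2@0 c3@0, authorship ..
After op 3 (insert('h')): buffer="hhhco" (len 5), cursors c1@3 c2@3 c3@3, authorship 123..
After op 4 (insert('h')): buffer="hhhhhhco" (len 8), cursors c1@6 c2@6 c3@6, authorship 123123..
After op 5 (delete): buffer="hhhco" (len 5), cursors c1@3 c2@3 c3@3, authorship 123..
After op 6 (insert('e')): buffer="hhheeeco" (len 8), cursors c1@6 c2@6 c3@6, authorship 123123..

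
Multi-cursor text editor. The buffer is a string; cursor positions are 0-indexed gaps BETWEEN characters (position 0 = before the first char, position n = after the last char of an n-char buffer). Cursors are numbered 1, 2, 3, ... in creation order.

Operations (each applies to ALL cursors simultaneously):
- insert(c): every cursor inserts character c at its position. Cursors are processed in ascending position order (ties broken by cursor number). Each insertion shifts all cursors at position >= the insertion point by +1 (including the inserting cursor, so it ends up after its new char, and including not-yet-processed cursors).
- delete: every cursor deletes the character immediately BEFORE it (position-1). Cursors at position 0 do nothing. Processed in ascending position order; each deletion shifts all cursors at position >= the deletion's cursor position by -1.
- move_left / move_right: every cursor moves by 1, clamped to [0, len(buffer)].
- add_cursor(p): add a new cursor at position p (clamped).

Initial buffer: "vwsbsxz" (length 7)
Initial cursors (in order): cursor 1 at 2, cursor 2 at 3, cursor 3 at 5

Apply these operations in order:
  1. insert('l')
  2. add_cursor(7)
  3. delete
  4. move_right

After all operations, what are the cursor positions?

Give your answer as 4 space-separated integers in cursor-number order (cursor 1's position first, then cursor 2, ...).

After op 1 (insert('l')): buffer="vwlslbslxz" (len 10), cursors c1@3 c2@5 c3@8, authorship ..1.2..3..
After op 2 (add_cursor(7)): buffer="vwlslbslxz" (len 10), cursors c1@3 c2@5 c4@7 c3@8, authorship ..1.2..3..
After op 3 (delete): buffer="vwsbxz" (len 6), cursors c1@2 c2@3 c3@4 c4@4, authorship ......
After op 4 (move_right): buffer="vwsbxz" (len 6), cursors c1@3 c2@4 c3@5 c4@5, authorship ......

Answer: 3 4 5 5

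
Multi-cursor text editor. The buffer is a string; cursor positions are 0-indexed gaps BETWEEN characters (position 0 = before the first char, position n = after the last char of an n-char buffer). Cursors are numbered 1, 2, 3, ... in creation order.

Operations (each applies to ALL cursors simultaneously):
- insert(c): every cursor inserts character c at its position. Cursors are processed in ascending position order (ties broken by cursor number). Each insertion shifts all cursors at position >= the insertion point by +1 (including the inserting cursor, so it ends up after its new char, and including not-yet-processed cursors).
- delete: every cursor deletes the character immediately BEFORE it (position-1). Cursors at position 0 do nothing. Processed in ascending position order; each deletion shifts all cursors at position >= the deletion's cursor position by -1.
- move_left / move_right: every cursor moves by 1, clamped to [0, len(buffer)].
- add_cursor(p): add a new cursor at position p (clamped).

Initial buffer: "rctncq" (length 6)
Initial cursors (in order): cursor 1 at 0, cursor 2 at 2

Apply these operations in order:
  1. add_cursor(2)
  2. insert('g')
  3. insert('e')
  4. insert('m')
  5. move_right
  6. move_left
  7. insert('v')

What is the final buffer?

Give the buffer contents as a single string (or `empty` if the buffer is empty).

After op 1 (add_cursor(2)): buffer="rctncq" (len 6), cursors c1@0 c2@2 c3@2, authorship ......
After op 2 (insert('g')): buffer="grcggtncq" (len 9), cursors c1@1 c2@5 c3@5, authorship 1..23....
After op 3 (insert('e')): buffer="gercggeetncq" (len 12), cursors c1@2 c2@8 c3@8, authorship 11..2323....
After op 4 (insert('m')): buffer="gemrcggeemmtncq" (len 15), cursors c1@3 c2@11 c3@11, authorship 111..232323....
After op 5 (move_right): buffer="gemrcggeemmtncq" (len 15), cursors c1@4 c2@12 c3@12, authorship 111..232323....
After op 6 (move_left): buffer="gemrcggeemmtncq" (len 15), cursors c1@3 c2@11 c3@11, authorship 111..232323....
After op 7 (insert('v')): buffer="gemvrcggeemmvvtncq" (len 18), cursors c1@4 c2@14 c3@14, authorship 1111..23232323....

Answer: gemvrcggeemmvvtncq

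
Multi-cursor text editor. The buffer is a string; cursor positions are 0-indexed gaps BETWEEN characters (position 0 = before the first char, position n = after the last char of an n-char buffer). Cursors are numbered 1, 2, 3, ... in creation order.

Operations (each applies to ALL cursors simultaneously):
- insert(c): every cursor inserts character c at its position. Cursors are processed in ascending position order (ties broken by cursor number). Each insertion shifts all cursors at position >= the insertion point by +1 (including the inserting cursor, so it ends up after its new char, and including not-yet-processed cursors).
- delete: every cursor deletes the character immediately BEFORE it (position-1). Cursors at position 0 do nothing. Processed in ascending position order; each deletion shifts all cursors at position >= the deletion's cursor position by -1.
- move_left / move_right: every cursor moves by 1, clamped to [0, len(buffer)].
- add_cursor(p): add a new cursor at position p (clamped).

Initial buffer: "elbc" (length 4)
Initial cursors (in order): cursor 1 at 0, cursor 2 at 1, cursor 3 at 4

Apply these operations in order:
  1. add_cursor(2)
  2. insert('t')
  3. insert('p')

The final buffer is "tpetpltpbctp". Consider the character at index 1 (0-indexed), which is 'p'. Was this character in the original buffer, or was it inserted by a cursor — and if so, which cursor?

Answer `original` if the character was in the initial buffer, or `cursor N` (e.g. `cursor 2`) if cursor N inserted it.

Answer: cursor 1

Derivation:
After op 1 (add_cursor(2)): buffer="elbc" (len 4), cursors c1@0 c2@1 c4@2 c3@4, authorship ....
After op 2 (insert('t')): buffer="tetltbct" (len 8), cursors c1@1 c2@3 c4@5 c3@8, authorship 1.2.4..3
After op 3 (insert('p')): buffer="tpetpltpbctp" (len 12), cursors c1@2 c2@5 c4@8 c3@12, authorship 11.22.44..33
Authorship (.=original, N=cursor N): 1 1 . 2 2 . 4 4 . . 3 3
Index 1: author = 1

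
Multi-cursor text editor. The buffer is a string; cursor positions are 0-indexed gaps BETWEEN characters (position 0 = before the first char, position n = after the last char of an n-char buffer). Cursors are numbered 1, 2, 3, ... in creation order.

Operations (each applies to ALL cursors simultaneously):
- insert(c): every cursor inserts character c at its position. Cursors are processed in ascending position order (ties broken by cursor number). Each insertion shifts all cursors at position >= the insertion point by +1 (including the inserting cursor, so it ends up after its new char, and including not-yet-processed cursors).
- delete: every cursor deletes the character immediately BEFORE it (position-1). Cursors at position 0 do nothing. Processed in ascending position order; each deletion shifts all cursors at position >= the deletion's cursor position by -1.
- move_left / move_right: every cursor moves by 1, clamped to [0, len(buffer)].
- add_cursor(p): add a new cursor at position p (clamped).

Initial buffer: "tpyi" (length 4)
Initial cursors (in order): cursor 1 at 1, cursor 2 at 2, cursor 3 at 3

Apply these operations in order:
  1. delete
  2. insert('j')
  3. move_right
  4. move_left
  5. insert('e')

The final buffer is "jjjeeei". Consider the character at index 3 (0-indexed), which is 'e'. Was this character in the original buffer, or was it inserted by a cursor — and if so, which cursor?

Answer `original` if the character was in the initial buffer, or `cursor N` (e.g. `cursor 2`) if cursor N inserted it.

After op 1 (delete): buffer="i" (len 1), cursors c1@0 c2@0 c3@0, authorship .
After op 2 (insert('j')): buffer="jjji" (len 4), cursors c1@3 c2@3 c3@3, authorship 123.
After op 3 (move_right): buffer="jjji" (len 4), cursors c1@4 c2@4 c3@4, authorship 123.
After op 4 (move_left): buffer="jjji" (len 4), cursors c1@3 c2@3 c3@3, authorship 123.
After op 5 (insert('e')): buffer="jjjeeei" (len 7), cursors c1@6 c2@6 c3@6, authorship 123123.
Authorship (.=original, N=cursor N): 1 2 3 1 2 3 .
Index 3: author = 1

Answer: cursor 1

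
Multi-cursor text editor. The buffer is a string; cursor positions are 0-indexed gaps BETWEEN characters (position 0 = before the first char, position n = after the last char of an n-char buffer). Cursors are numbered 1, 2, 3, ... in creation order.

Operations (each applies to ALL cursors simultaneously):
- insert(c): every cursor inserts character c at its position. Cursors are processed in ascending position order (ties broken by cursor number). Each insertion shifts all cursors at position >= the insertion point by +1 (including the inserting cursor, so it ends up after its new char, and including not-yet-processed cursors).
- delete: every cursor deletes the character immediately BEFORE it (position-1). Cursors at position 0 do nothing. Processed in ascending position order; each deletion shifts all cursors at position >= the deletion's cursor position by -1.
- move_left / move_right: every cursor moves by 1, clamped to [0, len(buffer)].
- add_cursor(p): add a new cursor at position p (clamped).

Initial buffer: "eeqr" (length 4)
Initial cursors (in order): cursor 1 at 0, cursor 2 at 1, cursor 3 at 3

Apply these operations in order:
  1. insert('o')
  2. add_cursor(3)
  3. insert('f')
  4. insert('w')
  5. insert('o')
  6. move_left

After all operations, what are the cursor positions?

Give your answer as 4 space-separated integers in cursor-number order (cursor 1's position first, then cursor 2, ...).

Answer: 3 11 17 11

Derivation:
After op 1 (insert('o')): buffer="oeoeqor" (len 7), cursors c1@1 c2@3 c3@6, authorship 1.2..3.
After op 2 (add_cursor(3)): buffer="oeoeqor" (len 7), cursors c1@1 c2@3 c4@3 c3@6, authorship 1.2..3.
After op 3 (insert('f')): buffer="ofeoffeqofr" (len 11), cursors c1@2 c2@6 c4@6 c3@10, authorship 11.224..33.
After op 4 (insert('w')): buffer="ofweoffwweqofwr" (len 15), cursors c1@3 c2@9 c4@9 c3@14, authorship 111.22424..333.
After op 5 (insert('o')): buffer="ofwoeoffwwooeqofwor" (len 19), cursors c1@4 c2@12 c4@12 c3@18, authorship 1111.2242424..3333.
After op 6 (move_left): buffer="ofwoeoffwwooeqofwor" (len 19), cursors c1@3 c2@11 c4@11 c3@17, authorship 1111.2242424..3333.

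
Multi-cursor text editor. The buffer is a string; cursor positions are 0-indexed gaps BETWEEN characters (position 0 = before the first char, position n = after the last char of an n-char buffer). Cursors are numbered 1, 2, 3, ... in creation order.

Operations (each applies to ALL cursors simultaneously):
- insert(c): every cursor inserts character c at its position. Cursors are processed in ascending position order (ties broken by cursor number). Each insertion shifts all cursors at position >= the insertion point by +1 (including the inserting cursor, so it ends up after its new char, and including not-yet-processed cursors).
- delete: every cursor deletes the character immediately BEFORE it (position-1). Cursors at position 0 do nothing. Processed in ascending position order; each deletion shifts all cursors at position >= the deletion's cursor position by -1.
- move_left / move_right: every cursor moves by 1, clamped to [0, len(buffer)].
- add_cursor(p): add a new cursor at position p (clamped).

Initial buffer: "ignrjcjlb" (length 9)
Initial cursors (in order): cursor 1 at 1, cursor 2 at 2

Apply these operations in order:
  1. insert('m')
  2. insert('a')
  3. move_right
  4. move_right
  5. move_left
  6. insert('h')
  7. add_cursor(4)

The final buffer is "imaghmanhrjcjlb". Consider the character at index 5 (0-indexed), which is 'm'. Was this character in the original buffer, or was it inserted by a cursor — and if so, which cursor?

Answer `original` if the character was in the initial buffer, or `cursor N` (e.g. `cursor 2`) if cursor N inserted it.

Answer: cursor 2

Derivation:
After op 1 (insert('m')): buffer="imgmnrjcjlb" (len 11), cursors c1@2 c2@4, authorship .1.2.......
After op 2 (insert('a')): buffer="imagmanrjcjlb" (len 13), cursors c1@3 c2@6, authorship .11.22.......
After op 3 (move_right): buffer="imagmanrjcjlb" (len 13), cursors c1@4 c2@7, authorship .11.22.......
After op 4 (move_right): buffer="imagmanrjcjlb" (len 13), cursors c1@5 c2@8, authorship .11.22.......
After op 5 (move_left): buffer="imagmanrjcjlb" (len 13), cursors c1@4 c2@7, authorship .11.22.......
After op 6 (insert('h')): buffer="imaghmanhrjcjlb" (len 15), cursors c1@5 c2@9, authorship .11.122.2......
After op 7 (add_cursor(4)): buffer="imaghmanhrjcjlb" (len 15), cursors c3@4 c1@5 c2@9, authorship .11.122.2......
Authorship (.=original, N=cursor N): . 1 1 . 1 2 2 . 2 . . . . . .
Index 5: author = 2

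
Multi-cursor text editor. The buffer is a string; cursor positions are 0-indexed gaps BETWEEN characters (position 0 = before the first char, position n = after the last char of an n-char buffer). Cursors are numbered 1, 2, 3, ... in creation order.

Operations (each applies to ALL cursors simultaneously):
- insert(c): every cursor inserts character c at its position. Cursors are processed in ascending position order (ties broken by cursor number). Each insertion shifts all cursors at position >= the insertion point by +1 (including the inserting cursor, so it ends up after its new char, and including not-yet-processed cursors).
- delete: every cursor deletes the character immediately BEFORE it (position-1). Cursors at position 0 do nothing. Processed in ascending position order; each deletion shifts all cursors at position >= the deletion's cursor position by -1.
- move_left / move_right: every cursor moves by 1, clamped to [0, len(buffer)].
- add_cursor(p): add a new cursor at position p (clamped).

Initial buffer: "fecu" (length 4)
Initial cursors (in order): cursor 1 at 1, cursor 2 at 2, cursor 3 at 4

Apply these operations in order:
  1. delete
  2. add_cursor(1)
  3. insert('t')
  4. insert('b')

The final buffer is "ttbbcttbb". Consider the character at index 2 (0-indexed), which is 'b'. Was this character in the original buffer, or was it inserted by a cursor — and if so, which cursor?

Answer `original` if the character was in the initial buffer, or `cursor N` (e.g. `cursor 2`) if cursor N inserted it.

Answer: cursor 1

Derivation:
After op 1 (delete): buffer="c" (len 1), cursors c1@0 c2@0 c3@1, authorship .
After op 2 (add_cursor(1)): buffer="c" (len 1), cursors c1@0 c2@0 c3@1 c4@1, authorship .
After op 3 (insert('t')): buffer="ttctt" (len 5), cursors c1@2 c2@2 c3@5 c4@5, authorship 12.34
After op 4 (insert('b')): buffer="ttbbcttbb" (len 9), cursors c1@4 c2@4 c3@9 c4@9, authorship 1212.3434
Authorship (.=original, N=cursor N): 1 2 1 2 . 3 4 3 4
Index 2: author = 1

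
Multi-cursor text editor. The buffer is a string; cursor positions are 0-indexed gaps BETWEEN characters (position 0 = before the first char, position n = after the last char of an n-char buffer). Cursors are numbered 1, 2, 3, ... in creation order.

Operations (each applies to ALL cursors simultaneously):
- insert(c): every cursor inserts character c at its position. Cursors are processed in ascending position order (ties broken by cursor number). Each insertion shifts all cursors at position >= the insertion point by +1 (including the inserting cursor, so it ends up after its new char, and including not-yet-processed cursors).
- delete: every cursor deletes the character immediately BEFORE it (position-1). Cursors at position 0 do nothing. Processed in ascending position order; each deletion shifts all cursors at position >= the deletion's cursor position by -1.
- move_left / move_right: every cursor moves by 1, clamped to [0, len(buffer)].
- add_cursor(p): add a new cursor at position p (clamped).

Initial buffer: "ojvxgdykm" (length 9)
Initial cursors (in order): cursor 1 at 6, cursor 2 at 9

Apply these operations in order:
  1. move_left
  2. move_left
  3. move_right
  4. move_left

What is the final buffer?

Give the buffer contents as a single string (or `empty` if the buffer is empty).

After op 1 (move_left): buffer="ojvxgdykm" (len 9), cursors c1@5 c2@8, authorship .........
After op 2 (move_left): buffer="ojvxgdykm" (len 9), cursors c1@4 c2@7, authorship .........
After op 3 (move_right): buffer="ojvxgdykm" (len 9), cursors c1@5 c2@8, authorship .........
After op 4 (move_left): buffer="ojvxgdykm" (len 9), cursors c1@4 c2@7, authorship .........

Answer: ojvxgdykm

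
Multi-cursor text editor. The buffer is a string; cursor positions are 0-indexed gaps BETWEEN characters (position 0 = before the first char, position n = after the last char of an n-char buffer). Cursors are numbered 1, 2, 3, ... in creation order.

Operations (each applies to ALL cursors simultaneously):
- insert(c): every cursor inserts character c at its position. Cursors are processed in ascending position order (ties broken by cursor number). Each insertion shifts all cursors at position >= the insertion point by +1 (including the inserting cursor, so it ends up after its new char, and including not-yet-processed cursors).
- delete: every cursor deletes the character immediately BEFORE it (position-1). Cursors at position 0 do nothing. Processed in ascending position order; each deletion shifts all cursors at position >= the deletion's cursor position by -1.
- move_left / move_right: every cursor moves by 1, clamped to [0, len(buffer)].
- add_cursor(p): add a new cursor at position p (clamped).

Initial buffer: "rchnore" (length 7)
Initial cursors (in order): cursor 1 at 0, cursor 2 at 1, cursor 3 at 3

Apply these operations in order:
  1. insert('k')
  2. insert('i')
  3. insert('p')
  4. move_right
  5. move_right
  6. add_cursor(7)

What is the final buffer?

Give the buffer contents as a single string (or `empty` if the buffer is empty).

Answer: kiprkipchkipnore

Derivation:
After op 1 (insert('k')): buffer="krkchknore" (len 10), cursors c1@1 c2@3 c3@6, authorship 1.2..3....
After op 2 (insert('i')): buffer="kirkichkinore" (len 13), cursors c1@2 c2@5 c3@9, authorship 11.22..33....
After op 3 (insert('p')): buffer="kiprkipchkipnore" (len 16), cursors c1@3 c2@7 c3@12, authorship 111.222..333....
After op 4 (move_right): buffer="kiprkipchkipnore" (len 16), cursors c1@4 c2@8 c3@13, authorship 111.222..333....
After op 5 (move_right): buffer="kiprkipchkipnore" (len 16), cursors c1@5 c2@9 c3@14, authorship 111.222..333....
After op 6 (add_cursor(7)): buffer="kiprkipchkipnore" (len 16), cursors c1@5 c4@7 c2@9 c3@14, authorship 111.222..333....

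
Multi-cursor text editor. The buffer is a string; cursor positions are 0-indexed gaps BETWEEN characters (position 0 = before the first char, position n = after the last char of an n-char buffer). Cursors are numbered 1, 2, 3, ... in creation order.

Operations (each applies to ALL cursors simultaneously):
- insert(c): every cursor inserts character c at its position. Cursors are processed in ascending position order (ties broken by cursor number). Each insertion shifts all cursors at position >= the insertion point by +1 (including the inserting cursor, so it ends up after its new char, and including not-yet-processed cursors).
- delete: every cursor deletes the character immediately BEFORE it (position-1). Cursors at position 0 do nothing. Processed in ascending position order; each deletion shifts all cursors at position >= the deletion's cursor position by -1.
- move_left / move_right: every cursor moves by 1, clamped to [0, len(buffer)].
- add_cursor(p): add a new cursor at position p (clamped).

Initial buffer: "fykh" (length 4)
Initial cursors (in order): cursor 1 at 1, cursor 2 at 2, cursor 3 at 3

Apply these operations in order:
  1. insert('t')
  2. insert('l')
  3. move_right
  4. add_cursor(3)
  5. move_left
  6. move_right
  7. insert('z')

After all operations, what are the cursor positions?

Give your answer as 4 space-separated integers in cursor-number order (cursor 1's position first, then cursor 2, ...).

After op 1 (insert('t')): buffer="ftytkth" (len 7), cursors c1@2 c2@4 c3@6, authorship .1.2.3.
After op 2 (insert('l')): buffer="ftlytlktlh" (len 10), cursors c1@3 c2@6 c3@9, authorship .11.22.33.
After op 3 (move_right): buffer="ftlytlktlh" (len 10), cursors c1@4 c2@7 c3@10, authorship .11.22.33.
After op 4 (add_cursor(3)): buffer="ftlytlktlh" (len 10), cursors c4@3 c1@4 c2@7 c3@10, authorship .11.22.33.
After op 5 (move_left): buffer="ftlytlktlh" (len 10), cursors c4@2 c1@3 c2@6 c3@9, authorship .11.22.33.
After op 6 (move_right): buffer="ftlytlktlh" (len 10), cursors c4@3 c1@4 c2@7 c3@10, authorship .11.22.33.
After op 7 (insert('z')): buffer="ftlzyztlkztlhz" (len 14), cursors c4@4 c1@6 c2@10 c3@14, authorship .114.122.233.3

Answer: 6 10 14 4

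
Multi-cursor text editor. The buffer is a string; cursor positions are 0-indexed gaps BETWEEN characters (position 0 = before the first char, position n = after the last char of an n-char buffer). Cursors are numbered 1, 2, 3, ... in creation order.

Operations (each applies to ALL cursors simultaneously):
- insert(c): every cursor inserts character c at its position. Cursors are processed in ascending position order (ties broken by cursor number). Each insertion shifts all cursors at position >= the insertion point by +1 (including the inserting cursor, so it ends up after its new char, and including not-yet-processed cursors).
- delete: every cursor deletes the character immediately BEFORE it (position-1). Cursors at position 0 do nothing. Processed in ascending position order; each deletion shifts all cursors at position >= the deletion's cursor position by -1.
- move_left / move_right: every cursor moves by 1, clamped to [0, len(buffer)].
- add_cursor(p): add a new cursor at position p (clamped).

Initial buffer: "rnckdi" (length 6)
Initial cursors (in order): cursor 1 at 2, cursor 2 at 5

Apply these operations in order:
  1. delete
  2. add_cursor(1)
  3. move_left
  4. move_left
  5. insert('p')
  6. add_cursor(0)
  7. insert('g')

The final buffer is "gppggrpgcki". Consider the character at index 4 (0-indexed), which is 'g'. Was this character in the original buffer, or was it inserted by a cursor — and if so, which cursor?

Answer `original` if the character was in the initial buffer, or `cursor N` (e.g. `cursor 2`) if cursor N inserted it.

After op 1 (delete): buffer="rcki" (len 4), cursors c1@1 c2@3, authorship ....
After op 2 (add_cursor(1)): buffer="rcki" (len 4), cursors c1@1 c3@1 c2@3, authorship ....
After op 3 (move_left): buffer="rcki" (len 4), cursors c1@0 c3@0 c2@2, authorship ....
After op 4 (move_left): buffer="rcki" (len 4), cursors c1@0 c3@0 c2@1, authorship ....
After op 5 (insert('p')): buffer="pprpcki" (len 7), cursors c1@2 c3@2 c2@4, authorship 13.2...
After op 6 (add_cursor(0)): buffer="pprpcki" (len 7), cursors c4@0 c1@2 c3@2 c2@4, authorship 13.2...
After op 7 (insert('g')): buffer="gppggrpgcki" (len 11), cursors c4@1 c1@5 c3@5 c2@8, authorship 41313.22...
Authorship (.=original, N=cursor N): 4 1 3 1 3 . 2 2 . . .
Index 4: author = 3

Answer: cursor 3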